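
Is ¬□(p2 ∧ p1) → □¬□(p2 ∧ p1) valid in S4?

Tableau for the negation ¬(¬□(p2 ∧ p1) → □¬□(p2 ∧ p1)):
1. ¬(¬□(p2 ∧ p1) → □¬□(p2 ∧ p1)), 0
2. ¬□(p2 ∧ p1), 0
3. ¬□¬□(p2 ∧ p1), 0
4. ¬(p2 ∧ p1), 1
5. ¬p1, 1
6. □(p2 ∧ p1), 2
7. p2 ∧ p1, 2
8. p2, 2
9. p1, 2
Accessibility: 0R0, 0R1, 0R2, 1R1, 2R2
The negation has an open branch (countermodel exists).

Invalid (countermodel exists)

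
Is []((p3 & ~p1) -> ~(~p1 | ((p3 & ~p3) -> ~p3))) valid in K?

Tableau for the negation ~[]((p3 & ~p1) -> ~(~p1 | ((p3 & ~p3) -> ~p3))):
1. ~[]((p3 & ~p1) -> ~(~p1 | ((p3 & ~p3) -> ~p3))), 0
2. ~((p3 & ~p1) -> ~(~p1 | ((p3 & ~p3) -> ~p3))), 1
3. p3 & ~p1, 1
4. ~p1 | ((p3 & ~p3) -> ~p3), 1
5. p3, 1
6. ~p1, 1
7. (p3 & ~p3) -> ~p3, 1
8. ~(p3 & ~p3), 1
Accessibility: 0R1
The negation has an open branch (countermodel exists).

Not valid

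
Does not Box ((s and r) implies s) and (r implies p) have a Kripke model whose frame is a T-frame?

Unsatisfiable (every branch closes)

1. not Box ((s and r) implies s) and (r implies p), u
2. not Box ((s and r) implies s), u   [and-rule on 1]
3. r implies p, u   [and-rule on 1]
4. p, u   [implies-rule on 3 (branches; this branch)]
5. not ((s and r) implies s), v   [neg-Box-rule on 2: fresh world v, uRv]
6. s and r, v   [neg-implies-rule on 5]
7. not s, v   [neg-implies-rule on 5]
8. s, v   [and-rule on 6]
9. r, v   [and-rule on 6]
Accessibility: uRu, uRv, vRv
Branch closes: s and not s both at v.
All branches of the tableau close; one closing branch shown above.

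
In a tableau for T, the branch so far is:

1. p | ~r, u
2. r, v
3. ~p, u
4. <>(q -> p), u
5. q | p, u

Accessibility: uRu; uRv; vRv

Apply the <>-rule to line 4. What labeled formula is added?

a fresh world w with uRw, and q -> p at w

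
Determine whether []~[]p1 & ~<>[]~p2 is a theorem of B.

No, not valid

Tableau for the negation ~([]~[]p1 & ~<>[]~p2):
1. ~([]~[]p1 & ~<>[]~p2), w0
2. <>[]~p2, w0   [~&-rule on 1 (branches; this branch)]
3. []~p2, w1   [<>-rule on 2: fresh world w1, w0Rw1]
4. ~p2, w0   [[]-rule on 3 via w1Rw0]
5. ~p2, w1   [[]-rule on 3 via w1Rw1]
Accessibility: w0Rw0, w0Rw1, w1Rw0, w1Rw1
The negation has an open branch (countermodel exists).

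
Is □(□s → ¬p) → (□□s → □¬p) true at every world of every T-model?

Valid in T

Tableau for the negation ¬(□(□s → ¬p) → (□□s → □¬p)):
1. ¬(□(□s → ¬p) → (□□s → □¬p)), w0
2. □(□s → ¬p), w0   [¬→-rule on 1]
3. ¬(□□s → □¬p), w0   [¬→-rule on 1]
4. □□s, w0   [¬→-rule on 3]
5. ¬□¬p, w0   [¬→-rule on 3]
6. □s → ¬p, w0   [□-rule on 2 via w0Rw0]
7. □s, w0   [□-rule on 4 via w0Rw0]
8. s, w0   [□-rule on 7 via w0Rw0]
9. ¬□s, w0   [→-rule on 6 (branches; this branch)]
10. p, w1   [¬□-rule on 5: fresh world w1, w0Rw1]
11. □s → ¬p, w1   [□-rule on 2 via w0Rw1]
12. □s, w1   [□-rule on 4 via w0Rw1]
13. s, w1   [□-rule on 7 via w0Rw1]
14. ¬□s, w1   [→-rule on 11 (branches; this branch)]
15. ¬s, w2   [¬□-rule on 9: fresh world w2, w0Rw2]
16. □s → ¬p, w2   [□-rule on 2 via w0Rw2]
17. □s, w2   [□-rule on 4 via w0Rw2]
18. s, w2   [□-rule on 7 via w0Rw2]
Accessibility: w0Rw0, w0Rw1, w0Rw2, w1Rw1, w2Rw2
Branch closes: s and ¬s both at w2.
Every branch of the negation's tableau closes; the branch above is one of them.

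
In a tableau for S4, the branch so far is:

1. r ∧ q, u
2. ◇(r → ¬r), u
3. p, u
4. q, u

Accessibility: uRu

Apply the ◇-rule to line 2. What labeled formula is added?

a fresh world v with uRv, and r → ¬r at v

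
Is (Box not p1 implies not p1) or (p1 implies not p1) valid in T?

Tableau for the negation not ((Box not p1 implies not p1) or (p1 implies not p1)):
1. not ((Box not p1 implies not p1) or (p1 implies not p1)), w0
2. not (Box not p1 implies not p1), w0
3. not (p1 implies not p1), w0
4. Box not p1, w0
5. p1, w0
6. not p1, w0
Accessibility: w0Rw0
Branch closes: p1 and not p1 both at w0.
Every branch of the negation's tableau closes; the branch above is one of them.

Valid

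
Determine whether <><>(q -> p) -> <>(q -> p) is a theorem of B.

Tableau for the negation ~(<><>(q -> p) -> <>(q -> p)):
1. ~(<><>(q -> p) -> <>(q -> p)), w0
2. <><>(q -> p), w0
3. ~<>(q -> p), w0
4. ~(q -> p), w0
5. q, w0
6. ~p, w0
7. <>(q -> p), w1
8. ~(q -> p), w1
9. q, w1
10. ~p, w1
11. q -> p, w2
12. p, w2
Accessibility: w0Rw0, w0Rw1, w1Rw0, w1Rw1, w1Rw2, w2Rw1, w2Rw2
The negation has an open branch (countermodel exists).

No, not valid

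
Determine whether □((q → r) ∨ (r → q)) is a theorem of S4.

Yes, valid

Tableau for the negation ¬□((q → r) ∨ (r → q)):
1. ¬□((q → r) ∨ (r → q)), 0
2. ¬((q → r) ∨ (r → q)), 1
3. ¬(q → r), 1
4. ¬(r → q), 1
5. q, 1
6. ¬r, 1
7. r, 1
8. ¬q, 1
Accessibility: 0R0, 0R1, 1R1
Branch closes: r and ¬r both at 1.
Every branch of the negation's tableau closes; the branch above is one of them.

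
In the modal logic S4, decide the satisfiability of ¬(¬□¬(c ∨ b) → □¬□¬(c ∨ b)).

1. ¬(¬□¬(c ∨ b) → □¬□¬(c ∨ b)), 0
2. ¬□¬(c ∨ b), 0   [¬→-rule on 1]
3. ¬□¬□¬(c ∨ b), 0   [¬→-rule on 1]
4. c ∨ b, 1   [¬□-rule on 2: fresh world 1, 0R1]
5. b, 1   [∨-rule on 4 (branches; this branch)]
6. □¬(c ∨ b), 2   [¬□-rule on 3: fresh world 2, 0R2]
7. ¬(c ∨ b), 2   [□-rule on 6 via 2R2]
8. ¬c, 2   [¬∨-rule on 7]
9. ¬b, 2   [¬∨-rule on 7]
Accessibility: 0R0, 0R1, 0R2, 1R1, 2R2

Satisfiable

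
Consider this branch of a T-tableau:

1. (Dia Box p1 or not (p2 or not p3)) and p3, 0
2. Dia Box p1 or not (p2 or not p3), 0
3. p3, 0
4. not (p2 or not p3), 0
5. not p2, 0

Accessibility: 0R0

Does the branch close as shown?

Open

No world carries both an atom and its negation.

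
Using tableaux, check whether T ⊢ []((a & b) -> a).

Tableau for the negation ~[]((a & b) -> a):
1. ~[]((a & b) -> a), 0
2. ~((a & b) -> a), 1
3. a & b, 1
4. ~a, 1
5. a, 1
6. b, 1
Accessibility: 0R0, 0R1, 1R1
Branch closes: a and ~a both at 1.
All branches of the negation close; one closing branch shown above.

Valid in T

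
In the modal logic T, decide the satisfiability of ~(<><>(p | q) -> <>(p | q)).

1. ~(<><>(p | q) -> <>(p | q)), u
2. <><>(p | q), u   [~->-rule on 1]
3. ~<>(p | q), u   [~->-rule on 1]
4. ~(p | q), u   [~<>-rule on 3 via uRu]
5. ~p, u   [~|-rule on 4]
6. ~q, u   [~|-rule on 4]
7. <>(p | q), v   [<>-rule on 2: fresh world v, uRv]
8. ~(p | q), v   [~<>-rule on 3 via uRv]
9. ~p, v   [~|-rule on 8]
10. ~q, v   [~|-rule on 8]
11. p | q, w   [<>-rule on 7: fresh world w, vRw]
12. q, w   [|-rule on 11 (branches; this branch)]
Accessibility: uRu, uRv, vRv, vRw, wRw

Yes, satisfiable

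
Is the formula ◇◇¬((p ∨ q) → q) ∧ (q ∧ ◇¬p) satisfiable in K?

1. ◇◇¬((p ∨ q) → q) ∧ (q ∧ ◇¬p), u
2. ◇◇¬((p ∨ q) → q), u   [∧-rule on 1]
3. q ∧ ◇¬p, u   [∧-rule on 1]
4. q, u   [∧-rule on 3]
5. ◇¬p, u   [∧-rule on 3]
6. ◇¬((p ∨ q) → q), v   [◇-rule on 2: fresh world v, uRv]
7. ¬p, w   [◇-rule on 5: fresh world w, uRw]
8. ¬((p ∨ q) → q), x   [◇-rule on 6: fresh world x, vRx]
9. p ∨ q, x   [¬→-rule on 8]
10. ¬q, x   [¬→-rule on 8]
11. p, x   [∨-rule on 9 (branches; this branch)]
Accessibility: uRv, uRw, vRx

Satisfiable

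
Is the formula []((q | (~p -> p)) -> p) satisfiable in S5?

Yes, satisfiable

1. []((q | (~p -> p)) -> p), w0
2. (q | (~p -> p)) -> p, w0
3. p, w0
Accessibility: w0Rw0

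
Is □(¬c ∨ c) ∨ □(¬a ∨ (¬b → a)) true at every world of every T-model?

Yes, valid

Tableau for the negation ¬(□(¬c ∨ c) ∨ □(¬a ∨ (¬b → a))):
1. ¬(□(¬c ∨ c) ∨ □(¬a ∨ (¬b → a))), w0
2. ¬□(¬c ∨ c), w0
3. ¬□(¬a ∨ (¬b → a)), w0
4. ¬(¬c ∨ c), w1
5. c, w1
6. ¬c, w1
Accessibility: w0Rw0, w0Rw1, w1Rw1
Branch closes: c and ¬c both at w1.
Every branch of the negation's tableau closes; the branch above is one of them.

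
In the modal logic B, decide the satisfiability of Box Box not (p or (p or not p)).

1. Box Box not (p or (p or not p)), 0
2. Box not (p or (p or not p)), 0   [Box-rule on 1 via 0R0]
3. not (p or (p or not p)), 0   [Box-rule on 2 via 0R0]
4. not p, 0   [neg-or-rule on 3]
5. not (p or not p), 0   [neg-or-rule on 3]
6. p, 0   [neg-or-rule on 5]
Accessibility: 0R0
Branch closes: p and not p both at 0.
Every branch closes; the branch above is one of them.

Unsatisfiable (every branch closes)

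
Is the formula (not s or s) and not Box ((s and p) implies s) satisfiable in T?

1. (not s or s) and not Box ((s and p) implies s), w0
2. not s or s, w0   [and-rule on 1]
3. not Box ((s and p) implies s), w0   [and-rule on 1]
4. s, w0   [or-rule on 2 (branches; this branch)]
5. not ((s and p) implies s), w1   [neg-Box-rule on 3: fresh world w1, w0Rw1]
6. s and p, w1   [neg-implies-rule on 5]
7. not s, w1   [neg-implies-rule on 5]
8. s, w1   [and-rule on 6]
9. p, w1   [and-rule on 6]
Accessibility: w0Rw0, w0Rw1, w1Rw1
Branch closes: s and not s both at w1.
Every branch closes; the branch above is one of them.

Unsatisfiable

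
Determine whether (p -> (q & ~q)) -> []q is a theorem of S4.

Tableau for the negation ~((p -> (q & ~q)) -> []q):
1. ~((p -> (q & ~q)) -> []q), 0
2. p -> (q & ~q), 0   [~->-rule on 1]
3. ~[]q, 0   [~->-rule on 1]
4. ~p, 0   [->-rule on 2 (branches; this branch)]
5. ~q, 1   [~[]-rule on 3: fresh world 1, 0R1]
Accessibility: 0R0, 0R1, 1R1
The negation has an open branch (countermodel exists).

Invalid (countermodel exists)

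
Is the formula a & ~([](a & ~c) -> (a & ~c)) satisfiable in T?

Unsatisfiable (every branch closes)

1. a & ~([](a & ~c) -> (a & ~c)), u
2. a, u   [&-rule on 1]
3. ~([](a & ~c) -> (a & ~c)), u   [&-rule on 1]
4. [](a & ~c), u   [~->-rule on 3]
5. ~(a & ~c), u   [~->-rule on 3]
6. a & ~c, u   [[]-rule on 4 via uRu]
7. ~c, u   [&-rule on 6]
8. c, u   [~&-rule on 5 (branches; this branch)]
Accessibility: uRu
Branch closes: c and ~c both at u.
(One branch shown.) All branches close.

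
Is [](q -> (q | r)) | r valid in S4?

Valid

Tableau for the negation ~([](q -> (q | r)) | r):
1. ~([](q -> (q | r)) | r), w0
2. ~[](q -> (q | r)), w0   [~|-rule on 1]
3. ~r, w0   [~|-rule on 1]
4. ~(q -> (q | r)), w1   [~[]-rule on 2: fresh world w1, w0Rw1]
5. q, w1   [~->-rule on 4]
6. ~(q | r), w1   [~->-rule on 4]
7. ~q, w1   [~|-rule on 6]
8. ~r, w1   [~|-rule on 6]
Accessibility: w0Rw0, w0Rw1, w1Rw1
Branch closes: q and ~q both at w1.
Every branch of the negation's tableau closes; the branch above is one of them.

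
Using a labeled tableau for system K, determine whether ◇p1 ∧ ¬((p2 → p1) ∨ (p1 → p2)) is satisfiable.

Unsatisfiable (every branch closes)

1. ◇p1 ∧ ¬((p2 → p1) ∨ (p1 → p2)), 0
2. ◇p1, 0
3. ¬((p2 → p1) ∨ (p1 → p2)), 0
4. ¬(p2 → p1), 0
5. ¬(p1 → p2), 0
6. p2, 0
7. ¬p1, 0
8. p1, 0
9. ¬p2, 0
Branch closes: p1 and ¬p1 both at 0.
(One branch shown.) All branches close.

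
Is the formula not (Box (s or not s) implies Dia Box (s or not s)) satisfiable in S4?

1. not (Box (s or not s) implies Dia Box (s or not s)), u
2. Box (s or not s), u
3. not Dia Box (s or not s), u
4. s or not s, u
5. not Box (s or not s), u
6. not s, u
7. not (s or not s), v
8. not s, v
9. s, v
Accessibility: uRu, uRv, vRv
Branch closes: s and not s both at v.
(One branch shown.) All branches close.

No, unsatisfiable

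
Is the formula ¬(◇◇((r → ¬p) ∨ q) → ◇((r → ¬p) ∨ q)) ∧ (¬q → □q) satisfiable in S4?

No, unsatisfiable

1. ¬(◇◇((r → ¬p) ∨ q) → ◇((r → ¬p) ∨ q)) ∧ (¬q → □q), 0
2. ¬(◇◇((r → ¬p) ∨ q) → ◇((r → ¬p) ∨ q)), 0
3. ¬q → □q, 0
4. ◇◇((r → ¬p) ∨ q), 0
5. ¬◇((r → ¬p) ∨ q), 0
6. ¬((r → ¬p) ∨ q), 0
7. ¬(r → ¬p), 0
8. ¬q, 0
9. r, 0
10. p, 0
11. □q, 0
12. q, 0
Accessibility: 0R0
Branch closes: q and ¬q both at 0.
(One branch shown.) All branches close.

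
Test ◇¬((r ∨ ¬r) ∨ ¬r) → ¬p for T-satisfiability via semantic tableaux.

Satisfiable (open branch found)

1. ◇¬((r ∨ ¬r) ∨ ¬r) → ¬p, 0
2. ¬p, 0
Accessibility: 0R0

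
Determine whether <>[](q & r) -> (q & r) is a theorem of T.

No, not valid

Tableau for the negation ~(<>[](q & r) -> (q & r)):
1. ~(<>[](q & r) -> (q & r)), 0
2. <>[](q & r), 0
3. ~(q & r), 0
4. ~r, 0
5. [](q & r), 1
6. q & r, 1
7. q, 1
8. r, 1
Accessibility: 0R0, 0R1, 1R1
The negation has an open branch (countermodel exists).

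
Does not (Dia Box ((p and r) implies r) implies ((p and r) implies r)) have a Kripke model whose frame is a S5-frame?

1. not (Dia Box ((p and r) implies r) implies ((p and r) implies r)), w0
2. Dia Box ((p and r) implies r), w0   [neg-implies-rule on 1]
3. not ((p and r) implies r), w0   [neg-implies-rule on 1]
4. p and r, w0   [neg-implies-rule on 3]
5. not r, w0   [neg-implies-rule on 3]
6. p, w0   [and-rule on 4]
7. r, w0   [and-rule on 4]
Accessibility: w0Rw0
Branch closes: r and not r both at w0.
All branches of the tableau close; one closing branch shown above.

Unsatisfiable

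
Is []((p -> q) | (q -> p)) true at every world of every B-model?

Tableau for the negation ~[]((p -> q) | (q -> p)):
1. ~[]((p -> q) | (q -> p)), w0
2. ~((p -> q) | (q -> p)), w1
3. ~(p -> q), w1
4. ~(q -> p), w1
5. p, w1
6. ~q, w1
7. q, w1
8. ~p, w1
Accessibility: w0Rw0, w0Rw1, w1Rw0, w1Rw1
Branch closes: q and ~q both at w1.
Every branch of the negation's tableau closes; the branch above is one of them.

Valid in B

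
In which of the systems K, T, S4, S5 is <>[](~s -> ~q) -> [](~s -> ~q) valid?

S5-tableau for the negation ~(<>[](~s -> ~q) -> [](~s -> ~q)):
1. ~(<>[](~s -> ~q) -> [](~s -> ~q)), u
2. <>[](~s -> ~q), u
3. ~[](~s -> ~q), u
4. [](~s -> ~q), v
5. ~s -> ~q, u
6. ~s -> ~q, v
7. ~q, u
8. ~q, v
9. ~(~s -> ~q), w
10. ~s, w
11. q, w
12. ~s -> ~q, w
13. ~q, w
Accessibility: uRu, uRv, uRw, vRu, vRv, vRw, wRu, wRv, wRw
Branch closes: q and ~q both at w.
Every branch closes (one shown): valid in S5.
S4-tableau for the negation ~(<>[](~s -> ~q) -> [](~s -> ~q)):
1. ~(<>[](~s -> ~q) -> [](~s -> ~q)), u
2. <>[](~s -> ~q), u
3. ~[](~s -> ~q), u
4. [](~s -> ~q), v
5. ~s -> ~q, v
6. ~q, v
7. ~(~s -> ~q), w
8. ~s, w
9. q, w
Accessibility: uRu, uRv, uRw, vRv, wRw
Complete open branch: countermodel on an S4-frame, so not valid in S4, nor in K, T (the same frame is also a K-frame and a T-frame).

S5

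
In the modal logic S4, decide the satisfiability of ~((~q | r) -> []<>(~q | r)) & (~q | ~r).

1. ~((~q | r) -> []<>(~q | r)) & (~q | ~r), u
2. ~((~q | r) -> []<>(~q | r)), u
3. ~q | ~r, u
4. ~q | r, u
5. ~[]<>(~q | r), u
6. ~r, u
7. ~q, u
8. ~<>(~q | r), v
9. ~(~q | r), v
10. q, v
11. ~r, v
Accessibility: uRu, uRv, vRv

Satisfiable (open branch found)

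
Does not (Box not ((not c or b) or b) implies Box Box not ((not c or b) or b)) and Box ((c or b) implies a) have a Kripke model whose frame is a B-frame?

Yes, satisfiable

1. not (Box not ((not c or b) or b) implies Box Box not ((not c or b) or b)) and Box ((c or b) implies a), 0
2. not (Box not ((not c or b) or b) implies Box Box not ((not c or b) or b)), 0
3. Box ((c or b) implies a), 0
4. Box not ((not c or b) or b), 0
5. not Box Box not ((not c or b) or b), 0
6. (c or b) implies a, 0
7. not ((not c or b) or b), 0
8. not (not c or b), 0
9. not b, 0
10. c, 0
11. a, 0
12. not Box not ((not c or b) or b), 1
13. (c or b) implies a, 1
14. not ((not c or b) or b), 1
15. not (not c or b), 1
16. not b, 1
17. c, 1
18. a, 1
19. (not c or b) or b, 2
20. b, 2
Accessibility: 0R0, 0R1, 1R0, 1R1, 1R2, 2R1, 2R2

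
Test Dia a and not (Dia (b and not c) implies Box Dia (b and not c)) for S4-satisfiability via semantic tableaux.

Yes, satisfiable

1. Dia a and not (Dia (b and not c) implies Box Dia (b and not c)), u
2. Dia a, u   [and-rule on 1]
3. not (Dia (b and not c) implies Box Dia (b and not c)), u   [and-rule on 1]
4. Dia (b and not c), u   [neg-implies-rule on 3]
5. not Box Dia (b and not c), u   [neg-implies-rule on 3]
6. a, v   [Dia-rule on 2: fresh world v, uRv]
7. b and not c, w   [Dia-rule on 4: fresh world w, uRw]
8. b, w   [and-rule on 7]
9. not c, w   [and-rule on 7]
10. not Dia (b and not c), x   [neg-Box-rule on 5: fresh world x, uRx]
11. not (b and not c), x   [neg-Dia-rule on 10 via xRx]
12. c, x   [neg-and-rule on 11 (branches; this branch)]
Accessibility: uRu, uRv, uRw, uRx, vRv, wRw, xRx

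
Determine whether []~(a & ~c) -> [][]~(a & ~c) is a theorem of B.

No, not valid

Tableau for the negation ~([]~(a & ~c) -> [][]~(a & ~c)):
1. ~([]~(a & ~c) -> [][]~(a & ~c)), w0
2. []~(a & ~c), w0
3. ~[][]~(a & ~c), w0
4. ~(a & ~c), w0
5. c, w0
6. ~[]~(a & ~c), w1
7. ~(a & ~c), w1
8. c, w1
9. a & ~c, w2
10. a, w2
11. ~c, w2
Accessibility: w0Rw0, w0Rw1, w1Rw0, w1Rw1, w1Rw2, w2Rw1, w2Rw2
The negation has an open branch (countermodel exists).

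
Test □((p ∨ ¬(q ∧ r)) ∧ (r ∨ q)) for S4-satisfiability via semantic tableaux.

Satisfiable (open branch found)

1. □((p ∨ ¬(q ∧ r)) ∧ (r ∨ q)), 0
2. (p ∨ ¬(q ∧ r)) ∧ (r ∨ q), 0
3. p ∨ ¬(q ∧ r), 0
4. r ∨ q, 0
5. ¬(q ∧ r), 0
6. q, 0
7. ¬r, 0
Accessibility: 0R0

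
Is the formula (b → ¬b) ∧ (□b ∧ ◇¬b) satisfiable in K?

No, unsatisfiable

1. (b → ¬b) ∧ (□b ∧ ◇¬b), 0
2. b → ¬b, 0
3. □b ∧ ◇¬b, 0
4. □b, 0
5. ◇¬b, 0
6. ¬b, 0
7. ¬b, 1
8. b, 1
Accessibility: 0R1
Branch closes: b and ¬b both at 1.
All branches of the tableau close; one closing branch shown above.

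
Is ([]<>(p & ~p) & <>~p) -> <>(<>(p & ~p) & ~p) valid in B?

Tableau for the negation ~(([]<>(p & ~p) & <>~p) -> <>(<>(p & ~p) & ~p)):
1. ~(([]<>(p & ~p) & <>~p) -> <>(<>(p & ~p) & ~p)), 0
2. []<>(p & ~p) & <>~p, 0
3. ~<>(<>(p & ~p) & ~p), 0
4. []<>(p & ~p), 0
5. <>~p, 0
6. ~(<>(p & ~p) & ~p), 0
7. <>(p & ~p), 0
8. p, 0
9. ~p, 1
10. ~(<>(p & ~p) & ~p), 1
11. <>(p & ~p), 1
12. ~<>(p & ~p), 1
13. ~(p & ~p), 0
14. ~(p & ~p), 1
15. p & ~p, 2
16. p, 2
17. ~p, 2
Accessibility: 0R0, 0R1, 0R2, 1R0, 1R1, 2R0, 2R2
Branch closes: p and ~p both at 2.
Every branch of the negation's tableau closes; the branch above is one of them.

Yes, valid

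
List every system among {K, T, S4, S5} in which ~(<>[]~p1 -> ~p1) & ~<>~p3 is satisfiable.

S5-tableau for the formula:
1. ~(<>[]~p1 -> ~p1) & ~<>~p3, u
2. ~(<>[]~p1 -> ~p1), u   [&-rule on 1]
3. ~<>~p3, u   [&-rule on 1]
4. <>[]~p1, u   [~->-rule on 2]
5. p1, u   [~->-rule on 2]
6. p3, u   [~<>-rule on 3 via uRu]
7. []~p1, v   [<>-rule on 4: fresh world v, uRv]
8. p3, v   [~<>-rule on 3 via uRv]
9. ~p1, u   [[]-rule on 7 via vRu]
Accessibility: uRu, uRv, vRu, vRv
Branch closes: p1 and ~p1 both at u.
Every branch closes (one shown): unsatisfiable in S5.
S4-tableau for the formula:
1. ~(<>[]~p1 -> ~p1) & ~<>~p3, u
2. ~(<>[]~p1 -> ~p1), u   [&-rule on 1]
3. ~<>~p3, u   [&-rule on 1]
4. <>[]~p1, u   [~->-rule on 2]
5. p1, u   [~->-rule on 2]
6. p3, u   [~<>-rule on 3 via uRu]
7. []~p1, v   [<>-rule on 4: fresh world v, uRv]
8. p3, v   [~<>-rule on 3 via uRv]
9. ~p1, v   [[]-rule on 7 via vRv]
Accessibility: uRu, uRv, vRv
Complete open branch: satisfiable in S4, hence also in K, T (this S4-model is also a K-model and a T-model).

K, T, S4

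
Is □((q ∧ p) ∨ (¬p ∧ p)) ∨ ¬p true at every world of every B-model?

Tableau for the negation ¬(□((q ∧ p) ∨ (¬p ∧ p)) ∨ ¬p):
1. ¬(□((q ∧ p) ∨ (¬p ∧ p)) ∨ ¬p), 0
2. ¬□((q ∧ p) ∨ (¬p ∧ p)), 0
3. p, 0
4. ¬((q ∧ p) ∨ (¬p ∧ p)), 1
5. ¬(q ∧ p), 1
6. ¬(¬p ∧ p), 1
7. ¬p, 1
Accessibility: 0R0, 0R1, 1R0, 1R1
The negation has an open branch (countermodel exists).

No, not valid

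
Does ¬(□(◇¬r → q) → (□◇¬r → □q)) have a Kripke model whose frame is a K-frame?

1. ¬(□(◇¬r → q) → (□◇¬r → □q)), w0
2. □(◇¬r → q), w0   [¬→-rule on 1]
3. ¬(□◇¬r → □q), w0   [¬→-rule on 1]
4. □◇¬r, w0   [¬→-rule on 3]
5. ¬□q, w0   [¬→-rule on 3]
6. ¬q, w1   [¬□-rule on 5: fresh world w1, w0Rw1]
7. ◇¬r → q, w1   [□-rule on 2 via w0Rw1]
8. ◇¬r, w1   [□-rule on 4 via w0Rw1]
9. ¬◇¬r, w1   [→-rule on 7 (branches; this branch)]
10. ¬r, w2   [◇-rule on 8: fresh world w2, w1Rw2]
11. r, w2   [¬◇-rule on 9 via w1Rw2]
Accessibility: w0Rw1, w1Rw2
Branch closes: r and ¬r both at w2.
Every branch closes; the branch above is one of them.

Unsatisfiable (every branch closes)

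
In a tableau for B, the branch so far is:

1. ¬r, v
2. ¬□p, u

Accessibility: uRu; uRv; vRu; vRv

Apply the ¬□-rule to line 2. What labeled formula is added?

a fresh world w with uRw, and ¬p at w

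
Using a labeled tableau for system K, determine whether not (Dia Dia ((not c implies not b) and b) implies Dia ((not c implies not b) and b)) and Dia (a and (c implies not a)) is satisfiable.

1. not (Dia Dia ((not c implies not b) and b) implies Dia ((not c implies not b) and b)) and Dia (a and (c implies not a)), u
2. not (Dia Dia ((not c implies not b) and b) implies Dia ((not c implies not b) and b)), u
3. Dia (a and (c implies not a)), u
4. Dia Dia ((not c implies not b) and b), u
5. not Dia ((not c implies not b) and b), u
6. a and (c implies not a), v
7. a, v
8. c implies not a, v
9. not ((not c implies not b) and b), v
10. not c, v
11. not b, v
12. Dia ((not c implies not b) and b), w
13. not ((not c implies not b) and b), w
14. not b, w
15. (not c implies not b) and b, x
16. not c implies not b, x
17. b, x
18. c, x
Accessibility: uRv, uRw, wRx

Yes, satisfiable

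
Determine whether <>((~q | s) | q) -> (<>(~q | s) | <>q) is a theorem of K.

Tableau for the negation ~(<>((~q | s) | q) -> (<>(~q | s) | <>q)):
1. ~(<>((~q | s) | q) -> (<>(~q | s) | <>q)), w0
2. <>((~q | s) | q), w0   [~->-rule on 1]
3. ~(<>(~q | s) | <>q), w0   [~->-rule on 1]
4. ~<>(~q | s), w0   [~|-rule on 3]
5. ~<>q, w0   [~|-rule on 3]
6. (~q | s) | q, w1   [<>-rule on 2: fresh world w1, w0Rw1]
7. ~(~q | s), w1   [~<>-rule on 4 via w0Rw1]
8. q, w1   [~|-rule on 7]
9. ~s, w1   [~|-rule on 7]
10. ~q, w1   [~<>-rule on 5 via w0Rw1]
Accessibility: w0Rw1
Branch closes: q and ~q both at w1.
All branches of the negation close; one closing branch shown above.

Yes, valid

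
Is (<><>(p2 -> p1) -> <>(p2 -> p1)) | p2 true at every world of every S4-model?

Tableau for the negation ~((<><>(p2 -> p1) -> <>(p2 -> p1)) | p2):
1. ~((<><>(p2 -> p1) -> <>(p2 -> p1)) | p2), 0
2. ~(<><>(p2 -> p1) -> <>(p2 -> p1)), 0
3. ~p2, 0
4. <><>(p2 -> p1), 0
5. ~<>(p2 -> p1), 0
6. ~(p2 -> p1), 0
7. p2, 0
8. ~p1, 0
Accessibility: 0R0
Branch closes: p2 and ~p2 both at 0.
All branches of the negation close; one closing branch shown above.

Valid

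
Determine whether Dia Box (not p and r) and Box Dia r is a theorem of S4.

Tableau for the negation not (Dia Box (not p and r) and Box Dia r):
1. not (Dia Box (not p and r) and Box Dia r), w0
2. not Box Dia r, w0   [neg-and-rule on 1 (branches; this branch)]
3. not Dia r, w1   [neg-Box-rule on 2: fresh world w1, w0Rw1]
4. not r, w1   [neg-Dia-rule on 3 via w1Rw1]
Accessibility: w0Rw0, w0Rw1, w1Rw1
The negation has an open branch (countermodel exists).

Not valid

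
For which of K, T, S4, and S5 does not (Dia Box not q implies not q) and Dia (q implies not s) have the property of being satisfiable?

K, T, S4

S4-tableau for the formula:
1. not (Dia Box not q implies not q) and Dia (q implies not s), 0
2. not (Dia Box not q implies not q), 0
3. Dia (q implies not s), 0
4. Dia Box not q, 0
5. q, 0
6. q implies not s, 1
7. not s, 1
8. Box not q, 2
9. not q, 2
Accessibility: 0R0, 0R1, 0R2, 1R1, 2R2
Complete open branch: satisfiable in S4, hence also in K, T (this S4-model is also a K-model and a T-model).
S5-tableau for the formula:
1. not (Dia Box not q implies not q) and Dia (q implies not s), 0
2. not (Dia Box not q implies not q), 0
3. Dia (q implies not s), 0
4. Dia Box not q, 0
5. q, 0
6. q implies not s, 1
7. not s, 1
8. Box not q, 2
9. not q, 0
Accessibility: 0R0, 0R1, 0R2, 1R0, 1R1, 1R2, 2R0, 2R1, 2R2
Branch closes: q and not q both at 0.
Every branch closes (one shown): unsatisfiable in S5.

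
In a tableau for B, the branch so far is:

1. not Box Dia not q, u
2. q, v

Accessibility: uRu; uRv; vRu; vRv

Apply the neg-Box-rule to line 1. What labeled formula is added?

a fresh world w with uRw, and not Dia not q at w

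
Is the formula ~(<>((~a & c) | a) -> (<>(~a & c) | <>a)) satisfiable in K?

No, unsatisfiable

1. ~(<>((~a & c) | a) -> (<>(~a & c) | <>a)), u
2. <>((~a & c) | a), u   [~->-rule on 1]
3. ~(<>(~a & c) | <>a), u   [~->-rule on 1]
4. ~<>(~a & c), u   [~|-rule on 3]
5. ~<>a, u   [~|-rule on 3]
6. (~a & c) | a, v   [<>-rule on 2: fresh world v, uRv]
7. ~(~a & c), v   [~<>-rule on 4 via uRv]
8. ~a, v   [~<>-rule on 5 via uRv]
9. ~a & c, v   [|-rule on 6 (branches; this branch)]
10. c, v   [&-rule on 9]
11. ~c, v   [~&-rule on 7 (branches; this branch)]
Accessibility: uRv
Branch closes: c and ~c both at v.
(One branch shown.) All branches close.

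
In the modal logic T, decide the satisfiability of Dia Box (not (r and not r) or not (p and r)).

Yes, satisfiable

1. Dia Box (not (r and not r) or not (p and r)), w0
2. Box (not (r and not r) or not (p and r)), w1
3. not (r and not r) or not (p and r), w1
4. not (p and r), w1
5. not r, w1
Accessibility: w0Rw0, w0Rw1, w1Rw1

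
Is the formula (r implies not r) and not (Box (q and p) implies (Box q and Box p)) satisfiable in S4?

No, unsatisfiable

1. (r implies not r) and not (Box (q and p) implies (Box q and Box p)), 0
2. r implies not r, 0
3. not (Box (q and p) implies (Box q and Box p)), 0
4. Box (q and p), 0
5. not (Box q and Box p), 0
6. q and p, 0
7. q, 0
8. p, 0
9. not r, 0
10. not Box p, 0
11. not p, 1
12. q and p, 1
13. q, 1
14. p, 1
Accessibility: 0R0, 0R1, 1R1
Branch closes: p and not p both at 1.
All branches of the tableau close; one closing branch shown above.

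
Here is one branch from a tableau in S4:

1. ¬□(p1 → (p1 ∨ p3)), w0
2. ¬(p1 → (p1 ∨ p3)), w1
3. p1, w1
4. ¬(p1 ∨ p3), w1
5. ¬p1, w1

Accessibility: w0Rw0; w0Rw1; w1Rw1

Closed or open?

Closed

Both p1 and ¬p1 appear at w1.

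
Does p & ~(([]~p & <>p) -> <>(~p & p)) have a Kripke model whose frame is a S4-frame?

Unsatisfiable (every branch closes)

1. p & ~(([]~p & <>p) -> <>(~p & p)), 0
2. p, 0
3. ~(([]~p & <>p) -> <>(~p & p)), 0
4. []~p & <>p, 0
5. ~<>(~p & p), 0
6. []~p, 0
7. <>p, 0
8. ~(~p & p), 0
9. ~p, 0
Accessibility: 0R0
Branch closes: p and ~p both at 0.
All branches of the tableau close; one closing branch shown above.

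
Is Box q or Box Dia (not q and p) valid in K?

Tableau for the negation not (Box q or Box Dia (not q and p)):
1. not (Box q or Box Dia (not q and p)), u
2. not Box q, u
3. not Box Dia (not q and p), u
4. not q, v
5. not Dia (not q and p), w
Accessibility: uRv, uRw
The negation has an open branch (countermodel exists).

Not valid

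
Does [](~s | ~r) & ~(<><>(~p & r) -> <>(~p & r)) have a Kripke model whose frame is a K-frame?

1. [](~s | ~r) & ~(<><>(~p & r) -> <>(~p & r)), w0
2. [](~s | ~r), w0   [&-rule on 1]
3. ~(<><>(~p & r) -> <>(~p & r)), w0   [&-rule on 1]
4. <><>(~p & r), w0   [~->-rule on 3]
5. ~<>(~p & r), w0   [~->-rule on 3]
6. <>(~p & r), w1   [<>-rule on 4: fresh world w1, w0Rw1]
7. ~s | ~r, w1   [[]-rule on 2 via w0Rw1]
8. ~(~p & r), w1   [~<>-rule on 5 via w0Rw1]
9. ~r, w1   [|-rule on 7 (branches; this branch)]
10. ~p & r, w2   [<>-rule on 6: fresh world w2, w1Rw2]
11. ~p, w2   [&-rule on 10]
12. r, w2   [&-rule on 10]
Accessibility: w0Rw1, w1Rw2

Satisfiable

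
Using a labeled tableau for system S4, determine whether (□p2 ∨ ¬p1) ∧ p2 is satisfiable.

1. (□p2 ∨ ¬p1) ∧ p2, 0
2. □p2 ∨ ¬p1, 0
3. p2, 0
4. ¬p1, 0
Accessibility: 0R0

Satisfiable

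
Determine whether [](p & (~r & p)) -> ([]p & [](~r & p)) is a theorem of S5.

Tableau for the negation ~([](p & (~r & p)) -> ([]p & [](~r & p))):
1. ~([](p & (~r & p)) -> ([]p & [](~r & p))), w0
2. [](p & (~r & p)), w0
3. ~([]p & [](~r & p)), w0
4. p & (~r & p), w0
5. p, w0
6. ~r & p, w0
7. ~r, w0
8. ~[](~r & p), w0
9. ~(~r & p), w1
10. p & (~r & p), w1
11. p, w1
12. ~r & p, w1
13. ~r, w1
14. ~p, w1
Accessibility: w0Rw0, w0Rw1, w1Rw0, w1Rw1
Branch closes: p and ~p both at w1.
All branches of the negation close; one closing branch shown above.

Valid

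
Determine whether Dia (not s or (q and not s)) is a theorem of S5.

No, not valid

Tableau for the negation not Dia (not s or (q and not s)):
1. not Dia (not s or (q and not s)), w0
2. not (not s or (q and not s)), w0
3. s, w0
4. not (q and not s), w0
Accessibility: w0Rw0
The negation has an open branch (countermodel exists).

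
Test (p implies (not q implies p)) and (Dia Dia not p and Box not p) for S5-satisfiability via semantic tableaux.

1. (p implies (not q implies p)) and (Dia Dia not p and Box not p), w0
2. p implies (not q implies p), w0   [and-rule on 1]
3. Dia Dia not p and Box not p, w0   [and-rule on 1]
4. Dia Dia not p, w0   [and-rule on 3]
5. Box not p, w0   [and-rule on 3]
6. not p, w0   [Box-rule on 5 via w0Rw0]
7. not q implies p, w0   [implies-rule on 2 (branches; this branch)]
8. q, w0   [implies-rule on 7 (branches; this branch)]
9. Dia not p, w1   [Dia-rule on 4: fresh world w1, w0Rw1]
10. not p, w1   [Box-rule on 5 via w0Rw1]
11. not p, w2   [Dia-rule on 9: fresh world w2, w1Rw2]
Accessibility: w0Rw0, w0Rw1, w0Rw2, w1Rw0, w1Rw1, w1Rw2, w2Rw0, w2Rw1, w2Rw2

Yes, satisfiable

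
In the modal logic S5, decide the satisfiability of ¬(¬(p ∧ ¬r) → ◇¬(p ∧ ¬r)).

Unsatisfiable

1. ¬(¬(p ∧ ¬r) → ◇¬(p ∧ ¬r)), 0
2. ¬(p ∧ ¬r), 0
3. ¬◇¬(p ∧ ¬r), 0
4. p ∧ ¬r, 0
5. p, 0
6. ¬r, 0
7. r, 0
Accessibility: 0R0
Branch closes: r and ¬r both at 0.
(One branch shown.) All branches close.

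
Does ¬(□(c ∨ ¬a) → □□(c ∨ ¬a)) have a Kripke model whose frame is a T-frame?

Satisfiable

1. ¬(□(c ∨ ¬a) → □□(c ∨ ¬a)), u
2. □(c ∨ ¬a), u
3. ¬□□(c ∨ ¬a), u
4. c ∨ ¬a, u
5. ¬a, u
6. ¬□(c ∨ ¬a), v
7. c ∨ ¬a, v
8. ¬a, v
9. ¬(c ∨ ¬a), w
10. ¬c, w
11. a, w
Accessibility: uRu, uRv, vRv, vRw, wRw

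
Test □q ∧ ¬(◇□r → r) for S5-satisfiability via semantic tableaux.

Unsatisfiable (every branch closes)

1. □q ∧ ¬(◇□r → r), w0
2. □q, w0
3. ¬(◇□r → r), w0
4. ◇□r, w0
5. ¬r, w0
6. q, w0
7. □r, w1
8. q, w1
9. r, w0
Accessibility: w0Rw0, w0Rw1, w1Rw0, w1Rw1
Branch closes: r and ¬r both at w0.
All branches of the tableau close; one closing branch shown above.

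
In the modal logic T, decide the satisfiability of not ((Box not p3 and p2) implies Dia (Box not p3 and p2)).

1. not ((Box not p3 and p2) implies Dia (Box not p3 and p2)), u
2. Box not p3 and p2, u
3. not Dia (Box not p3 and p2), u
4. Box not p3, u
5. p2, u
6. not (Box not p3 and p2), u
7. not p3, u
8. not Box not p3, u
9. p3, v
10. not (Box not p3 and p2), v
11. not p3, v
Accessibility: uRu, uRv, vRv
Branch closes: p3 and not p3 both at v.
All branches of the tableau close; one closing branch shown above.

Unsatisfiable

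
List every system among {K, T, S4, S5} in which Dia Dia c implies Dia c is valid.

T-tableau for the negation not (Dia Dia c implies Dia c):
1. not (Dia Dia c implies Dia c), 0
2. Dia Dia c, 0
3. not Dia c, 0
4. not c, 0
5. Dia c, 1
6. not c, 1
7. c, 2
Accessibility: 0R0, 0R1, 1R1, 1R2, 2R2
Complete open branch: countermodel on a T-frame, so not valid in T, nor in K (the same frame is also a K-frame).
S4-tableau for the negation not (Dia Dia c implies Dia c):
1. not (Dia Dia c implies Dia c), 0
2. Dia Dia c, 0
3. not Dia c, 0
4. not c, 0
5. Dia c, 1
6. not c, 1
7. c, 2
8. not c, 2
Accessibility: 0R0, 0R1, 0R2, 1R1, 1R2, 2R2
Branch closes: c and not c both at 2.
Every branch closes (one shown): valid in S4, hence also in S5 (every theorem of S4 is a theorem of S5).

S4, S5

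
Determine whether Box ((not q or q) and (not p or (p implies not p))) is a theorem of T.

No, not valid

Tableau for the negation not Box ((not q or q) and (not p or (p implies not p))):
1. not Box ((not q or q) and (not p or (p implies not p))), w0
2. not ((not q or q) and (not p or (p implies not p))), w1   [neg-Box-rule on 1: fresh world w1, w0Rw1]
3. not (not p or (p implies not p)), w1   [neg-and-rule on 2 (branches; this branch)]
4. p, w1   [neg-or-rule on 3]
5. not (p implies not p), w1   [neg-or-rule on 3]
Accessibility: w0Rw0, w0Rw1, w1Rw1
The negation has an open branch (countermodel exists).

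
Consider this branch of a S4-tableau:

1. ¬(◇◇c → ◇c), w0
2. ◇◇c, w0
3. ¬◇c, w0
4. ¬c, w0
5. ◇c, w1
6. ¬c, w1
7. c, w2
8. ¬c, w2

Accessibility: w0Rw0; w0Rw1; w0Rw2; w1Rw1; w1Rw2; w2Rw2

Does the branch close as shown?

Closed

Both c and ¬c appear at w2.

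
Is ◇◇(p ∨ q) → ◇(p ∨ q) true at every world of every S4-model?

Valid in S4

Tableau for the negation ¬(◇◇(p ∨ q) → ◇(p ∨ q)):
1. ¬(◇◇(p ∨ q) → ◇(p ∨ q)), u
2. ◇◇(p ∨ q), u
3. ¬◇(p ∨ q), u
4. ¬(p ∨ q), u
5. ¬p, u
6. ¬q, u
7. ◇(p ∨ q), v
8. ¬(p ∨ q), v
9. ¬p, v
10. ¬q, v
11. p ∨ q, w
12. ¬(p ∨ q), w
13. ¬p, w
14. ¬q, w
15. q, w
Accessibility: uRu, uRv, uRw, vRv, vRw, wRw
Branch closes: q and ¬q both at w.
All branches of the negation close; one closing branch shown above.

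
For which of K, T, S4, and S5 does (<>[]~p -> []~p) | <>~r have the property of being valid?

S5-tableau for the negation ~((<>[]~p -> []~p) | <>~r):
1. ~((<>[]~p -> []~p) | <>~r), u
2. ~(<>[]~p -> []~p), u
3. ~<>~r, u
4. <>[]~p, u
5. ~[]~p, u
6. r, u
7. []~p, v
8. r, v
9. ~p, u
10. ~p, v
11. p, w
12. r, w
13. ~p, w
Accessibility: uRu, uRv, uRw, vRu, vRv, vRw, wRu, wRv, wRw
Branch closes: p and ~p both at w.
Every branch closes (one shown): valid in S5.
S4-tableau for the negation ~((<>[]~p -> []~p) | <>~r):
1. ~((<>[]~p -> []~p) | <>~r), u
2. ~(<>[]~p -> []~p), u
3. ~<>~r, u
4. <>[]~p, u
5. ~[]~p, u
6. r, u
7. []~p, v
8. r, v
9. ~p, v
10. p, w
11. r, w
Accessibility: uRu, uRv, uRw, vRv, wRw
Complete open branch: countermodel on an S4-frame, so not valid in S4, nor in K, T (the same frame is also a K-frame and a T-frame).

S5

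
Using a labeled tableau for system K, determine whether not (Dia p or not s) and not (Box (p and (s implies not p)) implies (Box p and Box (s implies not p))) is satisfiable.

Unsatisfiable

1. not (Dia p or not s) and not (Box (p and (s implies not p)) implies (Box p and Box (s implies not p))), 0
2. not (Dia p or not s), 0
3. not (Box (p and (s implies not p)) implies (Box p and Box (s implies not p))), 0
4. not Dia p, 0
5. s, 0
6. Box (p and (s implies not p)), 0
7. not (Box p and Box (s implies not p)), 0
8. not Box (s implies not p), 0
9. not (s implies not p), 1
10. s, 1
11. p, 1
12. not p, 1
Accessibility: 0R1
Branch closes: p and not p both at 1.
All branches of the tableau close; one closing branch shown above.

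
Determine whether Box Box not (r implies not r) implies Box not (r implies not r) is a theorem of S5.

Yes, valid

Tableau for the negation not (Box Box not (r implies not r) implies Box not (r implies not r)):
1. not (Box Box not (r implies not r) implies Box not (r implies not r)), w0
2. Box Box not (r implies not r), w0   [neg-implies-rule on 1]
3. not Box not (r implies not r), w0   [neg-implies-rule on 1]
4. Box not (r implies not r), w0   [Box-rule on 2 via w0Rw0]
5. not (r implies not r), w0   [Box-rule on 4 via w0Rw0]
6. r, w0   [neg-implies-rule on 5]
7. r implies not r, w1   [neg-Box-rule on 3: fresh world w1, w0Rw1]
8. Box not (r implies not r), w1   [Box-rule on 2 via w0Rw1]
9. not (r implies not r), w1   [Box-rule on 4 via w0Rw1]
10. r, w1   [neg-implies-rule on 9]
11. not r, w1   [implies-rule on 7 (branches; this branch)]
Accessibility: w0Rw0, w0Rw1, w1Rw0, w1Rw1
Branch closes: r and not r both at w1.
Every branch of the negation's tableau closes; the branch above is one of them.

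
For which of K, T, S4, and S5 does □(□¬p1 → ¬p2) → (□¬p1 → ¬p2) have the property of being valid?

T, S4, S5

K-tableau for the negation ¬(□(□¬p1 → ¬p2) → (□¬p1 → ¬p2)):
1. ¬(□(□¬p1 → ¬p2) → (□¬p1 → ¬p2)), u
2. □(□¬p1 → ¬p2), u
3. ¬(□¬p1 → ¬p2), u
4. □¬p1, u
5. p2, u
Complete open branch: countermodel on a K-frame, so not valid in K.
T-tableau for the negation ¬(□(□¬p1 → ¬p2) → (□¬p1 → ¬p2)):
1. ¬(□(□¬p1 → ¬p2) → (□¬p1 → ¬p2)), u
2. □(□¬p1 → ¬p2), u
3. ¬(□¬p1 → ¬p2), u
4. □¬p1, u
5. p2, u
6. □¬p1 → ¬p2, u
7. ¬p1, u
8. ¬□¬p1, u
9. p1, v
10. □¬p1 → ¬p2, v
11. ¬p1, v
Accessibility: uRu, uRv, vRv
Branch closes: p1 and ¬p1 both at v.
Every branch closes (one shown): valid in T, hence also in S4, S5 (every theorem of T is a theorem of S4 and S5).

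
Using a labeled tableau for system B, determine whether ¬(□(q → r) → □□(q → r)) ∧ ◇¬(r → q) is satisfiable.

Satisfiable (open branch found)

1. ¬(□(q → r) → □□(q → r)) ∧ ◇¬(r → q), w0
2. ¬(□(q → r) → □□(q → r)), w0
3. ◇¬(r → q), w0
4. □(q → r), w0
5. ¬□□(q → r), w0
6. q → r, w0
7. r, w0
8. ¬(r → q), w1
9. r, w1
10. ¬q, w1
11. q → r, w1
12. ¬□(q → r), w2
13. q → r, w2
14. r, w2
15. ¬(q → r), w3
16. q, w3
17. ¬r, w3
Accessibility: w0Rw0, w0Rw1, w0Rw2, w1Rw0, w1Rw1, w2Rw0, w2Rw2, w2Rw3, w3Rw2, w3Rw3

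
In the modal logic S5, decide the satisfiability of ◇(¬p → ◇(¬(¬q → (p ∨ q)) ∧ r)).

Yes, satisfiable

1. ◇(¬p → ◇(¬(¬q → (p ∨ q)) ∧ r)), u
2. ¬p → ◇(¬(¬q → (p ∨ q)) ∧ r), v
3. ◇(¬(¬q → (p ∨ q)) ∧ r), v
4. ¬(¬q → (p ∨ q)) ∧ r, w
5. ¬(¬q → (p ∨ q)), w
6. r, w
7. ¬q, w
8. ¬(p ∨ q), w
9. ¬p, w
Accessibility: uRu, uRv, uRw, vRu, vRv, vRw, wRu, wRv, wRw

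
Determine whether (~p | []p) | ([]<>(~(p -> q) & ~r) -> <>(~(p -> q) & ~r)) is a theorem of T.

Tableau for the negation ~((~p | []p) | ([]<>(~(p -> q) & ~r) -> <>(~(p -> q) & ~r))):
1. ~((~p | []p) | ([]<>(~(p -> q) & ~r) -> <>(~(p -> q) & ~r))), u
2. ~(~p | []p), u
3. ~([]<>(~(p -> q) & ~r) -> <>(~(p -> q) & ~r)), u
4. p, u
5. ~[]p, u
6. []<>(~(p -> q) & ~r), u
7. ~<>(~(p -> q) & ~r), u
8. <>(~(p -> q) & ~r), u
9. ~(~(p -> q) & ~r), u
10. p -> q, u
11. q, u
12. ~p, v
13. <>(~(p -> q) & ~r), v
14. ~(~(p -> q) & ~r), v
15. p -> q, v
16. q, v
17. ~(p -> q) & ~r, w
18. ~(p -> q), w
19. ~r, w
20. p, w
21. ~q, w
22. <>(~(p -> q) & ~r), w
23. ~(~(p -> q) & ~r), w
24. p -> q, w
25. q, w
Accessibility: uRu, uRv, uRw, vRv, wRw
Branch closes: q and ~q both at w.
All branches of the negation close; one closing branch shown above.

Valid in T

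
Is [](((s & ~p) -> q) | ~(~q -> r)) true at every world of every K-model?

Tableau for the negation ~[](((s & ~p) -> q) | ~(~q -> r)):
1. ~[](((s & ~p) -> q) | ~(~q -> r)), u
2. ~(((s & ~p) -> q) | ~(~q -> r)), v
3. ~((s & ~p) -> q), v
4. ~q -> r, v
5. s & ~p, v
6. ~q, v
7. s, v
8. ~p, v
9. r, v
Accessibility: uRv
The negation has an open branch (countermodel exists).

Invalid (countermodel exists)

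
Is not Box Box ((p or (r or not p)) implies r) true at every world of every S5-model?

Tableau for the negation Box Box ((p or (r or not p)) implies r):
1. Box Box ((p or (r or not p)) implies r), w0
2. Box ((p or (r or not p)) implies r), w0   [Box-rule on 1 via w0Rw0]
3. (p or (r or not p)) implies r, w0   [Box-rule on 2 via w0Rw0]
4. r, w0   [implies-rule on 3 (branches; this branch)]
Accessibility: w0Rw0
The negation has an open branch (countermodel exists).

No, not valid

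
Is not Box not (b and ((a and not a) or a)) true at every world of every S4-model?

Invalid (countermodel exists)

Tableau for the negation Box not (b and ((a and not a) or a)):
1. Box not (b and ((a and not a) or a)), u
2. not (b and ((a and not a) or a)), u
3. not ((a and not a) or a), u
4. not (a and not a), u
5. not a, u
Accessibility: uRu
The negation has an open branch (countermodel exists).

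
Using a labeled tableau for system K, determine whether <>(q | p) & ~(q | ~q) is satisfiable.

Unsatisfiable (every branch closes)

1. <>(q | p) & ~(q | ~q), 0
2. <>(q | p), 0
3. ~(q | ~q), 0
4. ~q, 0
5. q, 0
Branch closes: q and ~q both at 0.
All branches of the tableau close; one closing branch shown above.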